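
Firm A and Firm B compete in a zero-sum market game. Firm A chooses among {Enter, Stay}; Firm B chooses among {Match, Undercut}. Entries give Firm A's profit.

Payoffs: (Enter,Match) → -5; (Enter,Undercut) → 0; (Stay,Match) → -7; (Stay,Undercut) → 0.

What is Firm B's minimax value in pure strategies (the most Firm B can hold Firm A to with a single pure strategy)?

Column maxima: Match → -5, Undercut → 0.
The smallest of these is -5.

-5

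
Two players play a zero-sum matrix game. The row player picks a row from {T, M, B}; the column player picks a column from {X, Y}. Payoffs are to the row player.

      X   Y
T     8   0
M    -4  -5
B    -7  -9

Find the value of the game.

0

Row minima: T → 0, M → -5, B → -9; maximin = 0.
Column maxima: X → 8, Y → 0; minimax = 0.
Since maximin = minimax = 0, there is a saddle point and the value is 0.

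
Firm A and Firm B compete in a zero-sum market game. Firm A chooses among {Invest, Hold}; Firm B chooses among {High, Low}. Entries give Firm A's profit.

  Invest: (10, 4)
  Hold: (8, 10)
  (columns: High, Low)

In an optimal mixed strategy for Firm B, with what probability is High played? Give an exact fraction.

3/4

Row minima: Invest → 4, Hold → 8; maximin = 8.
Column maxima: High → 10, Low → 10; minimax = 10.
8 ≠ 10, so there is no saddle point; optimal play is mixed.
Let Firm A play Invest with probability p. Expected payoff against High: 10p + 8(1−p) = 2p + 8; against Low: 4p + 10(1−p) = −6p + 10.
Setting these equal: 2p + 8 = −6p + 10 ⇒ 8p = 2 ⇒ p = 1/4, and the value is (2)·(1/4) + 8 = 17/2.
For Firm B: with q = P(High), equating Invest's and Hold's payoffs gives 6q + 4 = −2q + 10 ⇒ q = 3/4.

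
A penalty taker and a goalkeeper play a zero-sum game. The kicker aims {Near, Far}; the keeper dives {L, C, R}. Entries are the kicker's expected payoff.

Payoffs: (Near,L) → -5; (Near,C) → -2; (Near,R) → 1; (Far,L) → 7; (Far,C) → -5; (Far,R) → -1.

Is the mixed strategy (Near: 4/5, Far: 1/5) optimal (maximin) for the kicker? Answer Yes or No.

Against L this mix gives (4/5)·(-5) + (1/5)·7 = -13/5.
Against C this mix gives (4/5)·(-2) + (1/5)·(-5) = -13/5.
Against R this mix gives (4/5)·1 + (1/5)·(-1) = 3/5.
All of the keeper's active replies (L, C) yield -13/5, and no column does worse for the kicker. The mix makes the keeper indifferent and guarantees -13/5, so it is optimal.

Yes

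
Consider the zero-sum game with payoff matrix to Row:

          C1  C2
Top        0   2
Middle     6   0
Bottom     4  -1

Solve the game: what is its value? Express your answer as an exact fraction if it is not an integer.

Row minima: Top → 0, Middle → 0, Bottom → -1; maximin = 0.
Column maxima: C1 → 6, C2 → 2; minimax = 2.
0 ≠ 2, so there is no saddle point; optimal play is mixed.
Bottom is strictly dominated by Middle, so Row never plays it.
On the remaining 2×2 (Top, Middle vs C1, C2):
Let Row play Top with probability p. Expected payoff against C1: 0p + 6(1−p) = −6p + 6; against C2: 2p + 0(1−p) = 2p.
Setting these equal: −6p + 6 = 2p ⇒ −8p = -6 ⇒ p = 3/4, and the value is (-6)·(3/4) + 6 = 3/2.
For Column: with q = P(C1), equating Top's and Middle's payoffs gives −2q + 2 = 6q ⇒ q = 1/4.

3/2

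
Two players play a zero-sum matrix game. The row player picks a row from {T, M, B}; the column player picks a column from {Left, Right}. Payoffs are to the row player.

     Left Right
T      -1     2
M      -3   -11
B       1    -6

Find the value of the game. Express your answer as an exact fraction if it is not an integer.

-2/5

Row minima: T → -1, M → -11, B → -6; maximin = -1.
Column maxima: Left → 1, Right → 2; minimax = 1.
-1 ≠ 1, so there is no saddle point; optimal play is mixed.
M is strictly dominated by T, so the row player never plays it.
On the remaining 2×2 (T, B vs Left, Right):
Let the row player play T with probability p. Expected payoff against Left: (-1)p + 1(1−p) = −2p + 1; against Right: 2p + (-6)(1−p) = 8p − 6.
Setting these equal: −2p + 1 = 8p − 6 ⇒ −10p = -7 ⇒ p = 7/10, and the value is (-2)·(7/10) + 1 = -2/5.
For the column player: with q = P(Left), equating T's and B's payoffs gives −3q + 2 = 7q − 6 ⇒ q = 4/5.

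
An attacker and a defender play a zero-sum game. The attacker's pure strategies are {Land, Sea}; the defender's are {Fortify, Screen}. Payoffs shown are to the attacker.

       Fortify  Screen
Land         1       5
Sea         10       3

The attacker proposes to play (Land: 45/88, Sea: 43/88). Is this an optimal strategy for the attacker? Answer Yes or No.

No

Against Fortify this mix gives (45/88)·1 + (43/88)·10 = 475/88.
Against Screen this mix gives (45/88)·5 + (43/88)·3 = 177/44.
The defender will play Screen, holding the attacker to 177/44. Shifting weight toward the row that does better against Screen would raise this floor (the equalizing mix achieves 47/11 against both Screen and Fortify), so the proposed strategy is not optimal.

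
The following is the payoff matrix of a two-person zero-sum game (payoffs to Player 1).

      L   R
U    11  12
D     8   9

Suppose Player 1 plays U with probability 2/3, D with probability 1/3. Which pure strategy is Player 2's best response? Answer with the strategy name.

If Player 2 plays L, Player 1's expected payoff is (2/3)·11 + (1/3)·8 = 10.
If Player 2 plays R, Player 1's expected payoff is (2/3)·12 + (1/3)·9 = 11.
Player 2 minimizes Player 1's payoff; the smallest is 10, so the best response is L.

L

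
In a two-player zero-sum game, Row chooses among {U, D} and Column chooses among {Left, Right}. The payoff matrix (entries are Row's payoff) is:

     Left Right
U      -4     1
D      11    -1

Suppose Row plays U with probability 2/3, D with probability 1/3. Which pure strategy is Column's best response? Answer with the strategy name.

Right

If Column plays Left, Row's expected payoff is (2/3)·(-4) + (1/3)·11 = 1.
If Column plays Right, Row's expected payoff is (2/3)·1 + (1/3)·(-1) = 1/3.
Column minimizes Row's payoff; the smallest is 1/3, so the best response is Right.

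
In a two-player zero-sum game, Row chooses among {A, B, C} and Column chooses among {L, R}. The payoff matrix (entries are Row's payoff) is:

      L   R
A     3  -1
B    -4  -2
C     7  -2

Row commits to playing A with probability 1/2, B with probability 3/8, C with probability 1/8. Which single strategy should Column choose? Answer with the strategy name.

R

If Column plays L, Row's expected payoff is (1/2)·3 + (3/8)·(-4) + (1/8)·7 = 7/8.
If Column plays R, Row's expected payoff is (1/2)·(-1) + (3/8)·(-2) + (1/8)·(-2) = -3/2.
Column minimizes Row's payoff; the smallest is -3/2, so the best response is R.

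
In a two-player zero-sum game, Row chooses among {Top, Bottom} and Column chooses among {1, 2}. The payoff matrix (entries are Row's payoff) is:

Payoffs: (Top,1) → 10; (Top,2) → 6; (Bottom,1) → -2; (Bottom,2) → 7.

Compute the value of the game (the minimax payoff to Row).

Row minima: Top → 6, Bottom → -2; maximin = 6.
Column maxima: 1 → 10, 2 → 7; minimax = 7.
6 ≠ 7, so there is no saddle point; optimal play is mixed.
Let Row play Top with probability p. Expected payoff against 1: 10p + (-2)(1−p) = 12p − 2; against 2: 6p + 7(1−p) = −p + 7.
Setting these equal: 12p − 2 = −p + 7 ⇒ 13p = 9 ⇒ p = 9/13, and the value is (12)·(9/13) − 2 = 82/13.
For Column: with q = P(1), equating Top's and Bottom's payoffs gives 4q + 6 = −9q + 7 ⇒ q = 1/13.

82/13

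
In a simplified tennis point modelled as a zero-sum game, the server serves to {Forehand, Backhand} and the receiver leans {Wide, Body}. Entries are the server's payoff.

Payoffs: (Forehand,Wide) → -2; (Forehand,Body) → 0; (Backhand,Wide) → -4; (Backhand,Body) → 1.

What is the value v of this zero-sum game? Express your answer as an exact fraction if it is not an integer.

-2

Row minima: Forehand → -2, Backhand → -4; maximin = -2.
Column maxima: Wide → -2, Body → 1; minimax = -2.
Since maximin = minimax = -2, there is a saddle point and the value is -2.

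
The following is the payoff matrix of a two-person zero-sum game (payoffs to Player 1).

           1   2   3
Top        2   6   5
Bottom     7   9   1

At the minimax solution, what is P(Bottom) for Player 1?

1/3

Row minima: Top → 2, Bottom → 1; maximin = 2.
Column maxima: 1 → 7, 2 → 9, 3 → 5; minimax = 5.
2 ≠ 5, so there is no saddle point; optimal play is mixed.
2 is strictly dominated by 1 (it gives Player 1 strictly more in every row), so Player 2 never plays it.
On the remaining 2×2 (Top, Bottom vs 1, 3):
Let Player 1 play Top with probability p. Expected payoff against 1: 2p + 7(1−p) = −5p + 7; against 3: 5p + 1(1−p) = 4p + 1.
Setting these equal: −5p + 7 = 4p + 1 ⇒ −9p = -6 ⇒ p = 2/3, and the value is (-5)·(2/3) + 7 = 11/3.
For Player 2: with q = P(1), equating Top's and Bottom's payoffs gives −3q + 5 = 6q + 1 ⇒ q = 4/9.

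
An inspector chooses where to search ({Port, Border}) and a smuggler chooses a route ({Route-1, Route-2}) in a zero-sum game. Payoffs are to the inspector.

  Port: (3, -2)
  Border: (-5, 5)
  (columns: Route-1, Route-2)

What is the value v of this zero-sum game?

1/3

Row minima: Port → -2, Border → -5; maximin = -2.
Column maxima: Route-1 → 3, Route-2 → 5; minimax = 3.
-2 ≠ 3, so there is no saddle point; optimal play is mixed.
Let the inspector play Port with probability p. Expected payoff against Route-1: 3p + (-5)(1−p) = 8p − 5; against Route-2: (-2)p + 5(1−p) = −7p + 5.
Setting these equal: 8p − 5 = −7p + 5 ⇒ 15p = 10 ⇒ p = 2/3, and the value is (8)·(2/3) − 5 = 1/3.
For the smuggler: with q = P(Route-1), equating Port's and Border's payoffs gives 5q − 2 = −10q + 5 ⇒ q = 7/15.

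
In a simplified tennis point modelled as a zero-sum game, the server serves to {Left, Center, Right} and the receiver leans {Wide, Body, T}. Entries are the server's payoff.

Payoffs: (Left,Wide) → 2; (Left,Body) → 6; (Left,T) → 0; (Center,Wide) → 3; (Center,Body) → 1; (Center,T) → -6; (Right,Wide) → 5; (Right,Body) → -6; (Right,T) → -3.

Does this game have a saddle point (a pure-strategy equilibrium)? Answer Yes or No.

Row minima: Left → 0, Center → -6, Right → -6; maximin = 0.
Column maxima: Wide → 5, Body → 6, T → 0; minimax = 0.
maximin = minimax = 0, so a saddle point exists.

Yes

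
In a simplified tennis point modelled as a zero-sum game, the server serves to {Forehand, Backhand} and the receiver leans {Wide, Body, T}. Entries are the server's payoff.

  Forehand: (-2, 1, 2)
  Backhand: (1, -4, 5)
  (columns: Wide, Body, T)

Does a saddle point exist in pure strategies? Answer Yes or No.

Row minima: Forehand → -2, Backhand → -4; maximin = -2.
Column maxima: Wide → 1, Body → 1, T → 5; minimax = 1.
-2 ≠ 1, so no pure-strategy equilibrium exists.

No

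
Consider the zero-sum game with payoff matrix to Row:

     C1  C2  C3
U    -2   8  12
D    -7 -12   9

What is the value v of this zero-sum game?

Row minima: U → -2, D → -12; maximin = -2.
Column maxima: C1 → -2, C2 → 8, C3 → 12; minimax = -2.
Since maximin = minimax = -2, there is a saddle point and the value is -2.

-2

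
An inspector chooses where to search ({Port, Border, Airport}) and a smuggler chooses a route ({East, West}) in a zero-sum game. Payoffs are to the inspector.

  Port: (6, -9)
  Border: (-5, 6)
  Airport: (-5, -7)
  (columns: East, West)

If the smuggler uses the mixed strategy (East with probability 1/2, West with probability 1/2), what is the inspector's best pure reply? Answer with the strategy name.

Border

Expected payoff of Port: (1/2)·6 + (1/2)·(-9) = -3/2.
Expected payoff of Border: (1/2)·(-5) + (1/2)·6 = 1/2.
Expected payoff of Airport: (1/2)·(-5) + (1/2)·(-7) = -6.
The largest is 1/2, so the inspector's best response is Border.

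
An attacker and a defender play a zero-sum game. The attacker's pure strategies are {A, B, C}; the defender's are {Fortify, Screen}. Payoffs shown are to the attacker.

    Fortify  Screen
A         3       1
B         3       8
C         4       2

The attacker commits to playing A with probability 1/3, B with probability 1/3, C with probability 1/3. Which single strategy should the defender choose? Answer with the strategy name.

If the defender plays Fortify, the attacker's expected payoff is (1/3)·3 + (1/3)·3 + (1/3)·4 = 10/3.
If the defender plays Screen, the attacker's expected payoff is (1/3)·1 + (1/3)·8 + (1/3)·2 = 11/3.
The defender minimizes the attacker's payoff; the smallest is 10/3, so the best response is Fortify.

Fortify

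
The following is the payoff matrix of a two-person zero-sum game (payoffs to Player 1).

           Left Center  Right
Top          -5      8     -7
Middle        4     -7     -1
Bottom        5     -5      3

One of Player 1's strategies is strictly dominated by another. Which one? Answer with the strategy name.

Middle

Bottom gives a strictly higher payoff than Middle against every column: 5 > 4, -5 > -7, 3 > -1.
So Middle is strictly dominated and Player 1 never plays it.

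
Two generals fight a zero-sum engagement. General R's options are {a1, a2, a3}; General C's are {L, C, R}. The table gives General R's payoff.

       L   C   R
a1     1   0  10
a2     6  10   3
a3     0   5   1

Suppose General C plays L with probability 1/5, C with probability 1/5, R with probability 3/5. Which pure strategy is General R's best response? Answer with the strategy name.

Expected payoff of a1: (1/5)·1 + (1/5)·0 + (3/5)·10 = 31/5.
Expected payoff of a2: (1/5)·6 + (1/5)·10 + (3/5)·3 = 5.
Expected payoff of a3: (1/5)·0 + (1/5)·5 + (3/5)·1 = 8/5.
The largest is 31/5, so General R's best response is a1.

a1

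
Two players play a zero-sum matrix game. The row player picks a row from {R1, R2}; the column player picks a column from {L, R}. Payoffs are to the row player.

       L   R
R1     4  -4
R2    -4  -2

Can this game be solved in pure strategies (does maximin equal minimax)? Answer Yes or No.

Row minima: R1 → -4, R2 → -4; maximin = -4.
Column maxima: L → 4, R → -2; minimax = -2.
-4 ≠ -2, so no pure-strategy equilibrium exists.

No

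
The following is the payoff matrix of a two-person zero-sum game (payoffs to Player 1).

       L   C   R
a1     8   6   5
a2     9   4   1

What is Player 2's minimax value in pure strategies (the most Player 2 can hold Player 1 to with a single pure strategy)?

Column maxima: L → 9, C → 6, R → 5.
The smallest of these is 5.

5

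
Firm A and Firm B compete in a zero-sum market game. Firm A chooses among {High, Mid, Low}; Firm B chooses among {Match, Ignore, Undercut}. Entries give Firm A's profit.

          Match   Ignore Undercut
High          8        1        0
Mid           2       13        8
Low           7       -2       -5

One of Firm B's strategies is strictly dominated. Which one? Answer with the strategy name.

Undercut holds Firm A's payoff strictly below Ignore in every row: 0 < 1, 8 < 13, -5 < -2.
So Ignore is strictly dominated for Firm B.

Ignore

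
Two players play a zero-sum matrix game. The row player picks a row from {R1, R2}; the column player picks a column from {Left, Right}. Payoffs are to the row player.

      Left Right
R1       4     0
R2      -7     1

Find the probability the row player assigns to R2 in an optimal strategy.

1/3

Row minima: R1 → 0, R2 → -7; maximin = 0.
Column maxima: Left → 4, Right → 1; minimax = 1.
0 ≠ 1, so there is no saddle point; optimal play is mixed.
Let the row player play R1 with probability p. Expected payoff against Left: 4p + (-7)(1−p) = 11p − 7; against Right: 0p + 1(1−p) = −p + 1.
Setting these equal: 11p − 7 = −p + 1 ⇒ 12p = 8 ⇒ p = 2/3, and the value is (11)·(2/3) − 7 = 1/3.
For the column player: with q = P(Left), equating R1's and R2's payoffs gives 4q = −8q + 1 ⇒ q = 1/12.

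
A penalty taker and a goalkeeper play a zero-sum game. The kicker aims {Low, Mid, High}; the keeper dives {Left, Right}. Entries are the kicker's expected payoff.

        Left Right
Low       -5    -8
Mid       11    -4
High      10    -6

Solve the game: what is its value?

Row minima: Low → -8, Mid → -4, High → -6; maximin = -4.
Column maxima: Left → 11, Right → -4; minimax = -4.
Since maximin = minimax = -4, there is a saddle point and the value is -4.

-4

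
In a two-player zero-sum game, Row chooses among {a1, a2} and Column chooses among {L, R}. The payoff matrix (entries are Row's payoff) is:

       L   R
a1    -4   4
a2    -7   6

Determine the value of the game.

Row minima: a1 → -4, a2 → -7; maximin = -4.
Column maxima: L → -4, R → 6; minimax = -4.
Since maximin = minimax = -4, there is a saddle point and the value is -4.

-4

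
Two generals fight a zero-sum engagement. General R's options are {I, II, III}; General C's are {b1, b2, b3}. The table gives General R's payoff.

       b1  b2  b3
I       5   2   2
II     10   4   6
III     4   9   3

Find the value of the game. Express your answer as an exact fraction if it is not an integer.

21/4

Row minima: I → 2, II → 4, III → 3; maximin = 4.
Column maxima: b1 → 10, b2 → 9, b3 → 6; minimax = 6.
4 ≠ 6, so there is no saddle point; optimal play is mixed.
I is strictly dominated by II, so General R never plays it.
b1 is strictly dominated by b3 (it gives General R strictly more in every row), so General C never plays it.
On the remaining 2×2 (II, III vs b2, b3):
Let General R play II with probability p. Expected payoff against b2: 4p + 9(1−p) = −5p + 9; against b3: 6p + 3(1−p) = 3p + 3.
Setting these equal: −5p + 9 = 3p + 3 ⇒ −8p = -6 ⇒ p = 3/4, and the value is (-5)·(3/4) + 9 = 21/4.
For General C: with q = P(b2), equating II's and III's payoffs gives −2q + 6 = 6q + 3 ⇒ q = 3/8.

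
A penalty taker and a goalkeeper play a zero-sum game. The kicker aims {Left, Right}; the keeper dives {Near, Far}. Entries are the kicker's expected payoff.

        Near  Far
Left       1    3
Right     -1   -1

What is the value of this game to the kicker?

1

Row minima: Left → 1, Right → -1; maximin = 1.
Column maxima: Near → 1, Far → 3; minimax = 1.
Since maximin = minimax = 1, there is a saddle point and the value is 1.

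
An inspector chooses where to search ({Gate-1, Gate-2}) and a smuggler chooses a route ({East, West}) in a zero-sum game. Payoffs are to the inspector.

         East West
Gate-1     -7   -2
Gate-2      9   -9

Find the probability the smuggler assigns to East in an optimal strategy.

7/23

Row minima: Gate-1 → -7, Gate-2 → -9; maximin = -7.
Column maxima: East → 9, West → -2; minimax = -2.
-7 ≠ -2, so there is no saddle point; optimal play is mixed.
Let the inspector play Gate-1 with probability p. Expected payoff against East: (-7)p + 9(1−p) = −16p + 9; against West: (-2)p + (-9)(1−p) = 7p − 9.
Setting these equal: −16p + 9 = 7p − 9 ⇒ −23p = -18 ⇒ p = 18/23, and the value is (-16)·(18/23) + 9 = -81/23.
For the smuggler: with q = P(East), equating Gate-1's and Gate-2's payoffs gives −5q − 2 = 18q − 9 ⇒ q = 7/23.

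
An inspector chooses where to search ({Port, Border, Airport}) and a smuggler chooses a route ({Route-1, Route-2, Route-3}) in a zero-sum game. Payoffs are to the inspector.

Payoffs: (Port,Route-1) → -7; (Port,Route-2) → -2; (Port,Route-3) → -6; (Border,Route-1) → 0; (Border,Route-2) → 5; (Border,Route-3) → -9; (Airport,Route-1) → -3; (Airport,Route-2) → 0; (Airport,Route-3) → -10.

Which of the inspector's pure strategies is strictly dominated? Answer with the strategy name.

Airport

Border gives a strictly higher payoff than Airport against every column: 0 > -3, 5 > 0, -9 > -10.
So Airport is strictly dominated and the inspector never plays it.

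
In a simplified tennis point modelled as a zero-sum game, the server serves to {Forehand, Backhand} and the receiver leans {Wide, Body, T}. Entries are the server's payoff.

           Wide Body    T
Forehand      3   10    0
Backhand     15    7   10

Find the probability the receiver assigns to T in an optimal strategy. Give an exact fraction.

3/13

Row minima: Forehand → 0, Backhand → 7; maximin = 7.
Column maxima: Wide → 15, Body → 10, T → 10; minimax = 10.
7 ≠ 10, so there is no saddle point; optimal play is mixed.
Wide is strictly dominated by T (it gives the server strictly more in every row), so the receiver never plays it.
On the remaining 2×2 (Forehand, Backhand vs Body, T):
Let the server play Forehand with probability p. Expected payoff against Body: 10p + 7(1−p) = 3p + 7; against T: 0p + 10(1−p) = −10p + 10.
Setting these equal: 3p + 7 = −10p + 10 ⇒ 13p = 3 ⇒ p = 3/13, and the value is (3)·(3/13) + 7 = 100/13.
For the receiver: with q = P(Body), equating Forehand's and Backhand's payoffs gives 10q = −3q + 10 ⇒ q = 10/13.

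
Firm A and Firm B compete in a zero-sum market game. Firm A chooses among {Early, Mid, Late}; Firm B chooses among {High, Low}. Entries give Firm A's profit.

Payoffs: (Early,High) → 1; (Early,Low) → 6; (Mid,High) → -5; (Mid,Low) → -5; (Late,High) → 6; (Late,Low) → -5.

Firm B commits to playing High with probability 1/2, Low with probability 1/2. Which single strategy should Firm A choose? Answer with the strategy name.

Early

Expected payoff of Early: (1/2)·1 + (1/2)·6 = 7/2.
Expected payoff of Mid: (1/2)·(-5) + (1/2)·(-5) = -5.
Expected payoff of Late: (1/2)·6 + (1/2)·(-5) = 1/2.
The largest is 7/2, so Firm A's best response is Early.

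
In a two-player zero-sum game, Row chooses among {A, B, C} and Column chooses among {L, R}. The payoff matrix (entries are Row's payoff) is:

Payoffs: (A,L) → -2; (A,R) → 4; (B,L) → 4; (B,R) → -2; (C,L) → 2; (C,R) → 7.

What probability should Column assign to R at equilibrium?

2/11

Row minima: A → -2, B → -2, C → 2; maximin = 2.
Column maxima: L → 4, R → 7; minimax = 4.
2 ≠ 4, so there is no saddle point; optimal play is mixed.
A is strictly dominated by C, so Row never plays it.
On the remaining 2×2 (B, C vs L, R):
Let Row play B with probability p. Expected payoff against L: 4p + 2(1−p) = 2p + 2; against R: (-2)p + 7(1−p) = −9p + 7.
Setting these equal: 2p + 2 = −9p + 7 ⇒ 11p = 5 ⇒ p = 5/11, and the value is (2)·(5/11) + 2 = 32/11.
For Column: with q = P(L), equating B's and C's payoffs gives 6q − 2 = −5q + 7 ⇒ q = 9/11.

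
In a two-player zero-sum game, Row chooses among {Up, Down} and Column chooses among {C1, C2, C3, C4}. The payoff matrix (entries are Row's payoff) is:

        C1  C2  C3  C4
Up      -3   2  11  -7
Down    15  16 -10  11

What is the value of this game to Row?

17/13

Row minima: Up → -7, Down → -10; maximin = -7.
Column maxima: C1 → 15, C2 → 16, C3 → 11, C4 → 11; minimax = 11.
-7 ≠ 11, so there is no saddle point; optimal play is mixed.
C1 is strictly dominated by C4 (it gives Row strictly more in every row), so Column never plays it.
C2 is strictly dominated by C4 (it gives Row strictly more in every row), so Column never plays it.
On the remaining 2×2 (Up, Down vs C3, C4):
Let Row play Up with probability p. Expected payoff against C3: 11p + (-10)(1−p) = 21p − 10; against C4: (-7)p + 11(1−p) = −18p + 11.
Setting these equal: 21p − 10 = −18p + 11 ⇒ 39p = 21 ⇒ p = 7/13, and the value is (21)·(7/13) − 10 = 17/13.
For Column: with q = P(C3), equating Up's and Down's payoffs gives 18q − 7 = −21q + 11 ⇒ q = 6/13.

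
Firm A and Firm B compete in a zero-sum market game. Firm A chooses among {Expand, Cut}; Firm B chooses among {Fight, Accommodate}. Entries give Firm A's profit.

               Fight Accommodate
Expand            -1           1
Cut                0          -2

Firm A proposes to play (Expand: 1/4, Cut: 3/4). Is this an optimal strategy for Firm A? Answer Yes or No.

No

Against Fight this mix gives (1/4)·(-1) + (3/4)·0 = -1/4.
Against Accommodate this mix gives (1/4)·1 + (3/4)·(-2) = -5/4.
Firm B will play Accommodate, holding Firm A to -5/4. Shifting weight toward the row that does better against Accommodate would raise this floor (the equalizing mix achieves -1/2 against both Accommodate and Fight), so the proposed strategy is not optimal.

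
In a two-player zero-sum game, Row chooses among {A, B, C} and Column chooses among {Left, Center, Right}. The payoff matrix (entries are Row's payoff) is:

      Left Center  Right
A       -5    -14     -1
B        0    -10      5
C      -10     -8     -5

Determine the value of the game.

-25/3

Row minima: A → -14, B → -10, C → -10; maximin = -10.
Column maxima: Left → 0, Center → -8, Right → 5; minimax = -8.
-10 ≠ -8, so there is no saddle point; optimal play is mixed.
A is strictly dominated by B, so Row never plays it.
Right is strictly dominated by Left (it gives Row strictly more in every row), so Column never plays it.
On the remaining 2×2 (B, C vs Left, Center):
Let Row play B with probability p. Expected payoff against Left: 0p + (-10)(1−p) = 10p − 10; against Center: (-10)p + (-8)(1−p) = −2p − 8.
Setting these equal: 10p − 10 = −2p − 8 ⇒ 12p = 2 ⇒ p = 1/6, and the value is (10)·(1/6) − 10 = -25/3.
For Column: with q = P(Left), equating B's and C's payoffs gives 10q − 10 = −2q − 8 ⇒ q = 1/6.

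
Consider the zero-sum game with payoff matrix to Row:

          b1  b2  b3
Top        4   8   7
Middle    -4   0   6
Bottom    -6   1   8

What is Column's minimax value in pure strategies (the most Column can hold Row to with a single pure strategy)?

4

Column maxima: b1 → 4, b2 → 8, b3 → 8.
The smallest of these is 4.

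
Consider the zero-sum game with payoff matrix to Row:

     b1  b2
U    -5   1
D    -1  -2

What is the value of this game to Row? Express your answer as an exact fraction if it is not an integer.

Row minima: U → -5, D → -2; maximin = -2.
Column maxima: b1 → -1, b2 → 1; minimax = -1.
-2 ≠ -1, so there is no saddle point; optimal play is mixed.
Let Row play U with probability p. Expected payoff against b1: (-5)p + (-1)(1−p) = −4p − 1; against b2: 1p + (-2)(1−p) = 3p − 2.
Setting these equal: −4p − 1 = 3p − 2 ⇒ −7p = -1 ⇒ p = 1/7, and the value is (-4)·(1/7) − 1 = -11/7.
For Column: with q = P(b1), equating U's and D's payoffs gives −6q + 1 = q − 2 ⇒ q = 3/7.

-11/7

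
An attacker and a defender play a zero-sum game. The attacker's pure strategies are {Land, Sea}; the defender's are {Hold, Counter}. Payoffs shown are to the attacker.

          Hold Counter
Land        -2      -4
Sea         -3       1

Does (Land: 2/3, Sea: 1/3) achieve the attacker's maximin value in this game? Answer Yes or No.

Against Hold this mix gives (2/3)·(-2) + (1/3)·(-3) = -7/3.
Against Counter this mix gives (2/3)·(-4) + (1/3)·1 = -7/3.
All of the defender's active replies (Hold, Counter) yield -7/3, and no column does worse for the attacker. The mix makes the defender indifferent and guarantees -7/3, so it is optimal.

Yes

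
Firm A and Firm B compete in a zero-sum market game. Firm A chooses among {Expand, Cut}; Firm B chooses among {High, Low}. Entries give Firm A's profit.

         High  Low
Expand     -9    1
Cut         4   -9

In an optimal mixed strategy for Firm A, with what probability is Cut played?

Row minima: Expand → -9, Cut → -9; maximin = -9.
Column maxima: High → 4, Low → 1; minimax = 1.
-9 ≠ 1, so there is no saddle point; optimal play is mixed.
Let Firm A play Expand with probability p. Expected payoff against High: (-9)p + 4(1−p) = −13p + 4; against Low: 1p + (-9)(1−p) = 10p − 9.
Setting these equal: −13p + 4 = 10p − 9 ⇒ −23p = -13 ⇒ p = 13/23, and the value is (-13)·(13/23) + 4 = -77/23.
For Firm B: with q = P(High), equating Expand's and Cut's payoffs gives −10q + 1 = 13q − 9 ⇒ q = 10/23.

10/23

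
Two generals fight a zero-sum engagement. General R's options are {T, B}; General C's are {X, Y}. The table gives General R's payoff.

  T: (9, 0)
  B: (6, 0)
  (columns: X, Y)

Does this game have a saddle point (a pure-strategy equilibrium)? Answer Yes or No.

Row minima: T → 0, B → 0; maximin = 0.
Column maxima: X → 9, Y → 0; minimax = 0.
maximin = minimax = 0, so a saddle point exists.

Yes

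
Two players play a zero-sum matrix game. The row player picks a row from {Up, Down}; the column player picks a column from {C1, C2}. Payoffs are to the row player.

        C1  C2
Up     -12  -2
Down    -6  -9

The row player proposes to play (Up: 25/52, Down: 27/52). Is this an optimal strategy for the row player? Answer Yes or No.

Against C1 this mix gives (25/52)·(-12) + (27/52)·(-6) = -231/26.
Against C2 this mix gives (25/52)·(-2) + (27/52)·(-9) = -293/52.
The column player will play C1, holding the row player to -231/26. Shifting weight toward the row that does better against C1 would raise this floor (the equalizing mix achieves -96/13 against both C1 and C2), so the proposed strategy is not optimal.

No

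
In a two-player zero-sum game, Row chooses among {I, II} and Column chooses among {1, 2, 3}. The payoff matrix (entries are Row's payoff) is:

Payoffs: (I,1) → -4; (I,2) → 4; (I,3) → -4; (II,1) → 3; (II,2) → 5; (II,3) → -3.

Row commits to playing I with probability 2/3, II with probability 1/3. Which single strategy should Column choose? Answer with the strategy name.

3

If Column plays 1, Row's expected payoff is (2/3)·(-4) + (1/3)·3 = -5/3.
If Column plays 2, Row's expected payoff is (2/3)·4 + (1/3)·5 = 13/3.
If Column plays 3, Row's expected payoff is (2/3)·(-4) + (1/3)·(-3) = -11/3.
Column minimizes Row's payoff; the smallest is -11/3, so the best response is 3.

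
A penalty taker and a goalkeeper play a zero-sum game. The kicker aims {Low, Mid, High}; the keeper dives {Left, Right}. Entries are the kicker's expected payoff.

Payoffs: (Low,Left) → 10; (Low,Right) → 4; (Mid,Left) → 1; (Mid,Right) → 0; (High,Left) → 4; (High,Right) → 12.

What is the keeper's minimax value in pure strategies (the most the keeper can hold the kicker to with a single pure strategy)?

Column maxima: Left → 10, Right → 12.
The smallest of these is 10.

10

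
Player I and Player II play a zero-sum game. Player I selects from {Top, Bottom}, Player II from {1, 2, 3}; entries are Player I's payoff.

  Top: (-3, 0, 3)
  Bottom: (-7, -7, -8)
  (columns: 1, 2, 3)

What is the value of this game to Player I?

Row minima: Top → -3, Bottom → -8; maximin = -3.
Column maxima: 1 → -3, 2 → 0, 3 → 3; minimax = -3.
Since maximin = minimax = -3, there is a saddle point and the value is -3.

-3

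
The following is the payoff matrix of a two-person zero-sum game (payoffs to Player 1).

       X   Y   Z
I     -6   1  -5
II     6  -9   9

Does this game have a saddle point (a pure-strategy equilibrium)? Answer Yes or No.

No

Row minima: I → -6, II → -9; maximin = -6.
Column maxima: X → 6, Y → 1, Z → 9; minimax = 1.
-6 ≠ 1, so no pure-strategy equilibrium exists.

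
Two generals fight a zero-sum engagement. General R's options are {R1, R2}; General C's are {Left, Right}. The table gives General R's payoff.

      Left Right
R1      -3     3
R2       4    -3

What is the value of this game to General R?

Row minima: R1 → -3, R2 → -3; maximin = -3.
Column maxima: Left → 4, Right → 3; minimax = 3.
-3 ≠ 3, so there is no saddle point; optimal play is mixed.
Let General R play R1 with probability p. Expected payoff against Left: (-3)p + 4(1−p) = −7p + 4; against Right: 3p + (-3)(1−p) = 6p − 3.
Setting these equal: −7p + 4 = 6p − 3 ⇒ −13p = -7 ⇒ p = 7/13, and the value is (-7)·(7/13) + 4 = 3/13.
For General C: with q = P(Left), equating R1's and R2's payoffs gives −6q + 3 = 7q − 3 ⇒ q = 6/13.

3/13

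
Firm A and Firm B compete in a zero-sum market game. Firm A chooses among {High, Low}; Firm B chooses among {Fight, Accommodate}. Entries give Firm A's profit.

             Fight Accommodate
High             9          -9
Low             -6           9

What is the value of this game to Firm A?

Row minima: High → -9, Low → -6; maximin = -6.
Column maxima: Fight → 9, Accommodate → 9; minimax = 9.
-6 ≠ 9, so there is no saddle point; optimal play is mixed.
Let Firm A play High with probability p. Expected payoff against Fight: 9p + (-6)(1−p) = 15p − 6; against Accommodate: (-9)p + 9(1−p) = −18p + 9.
Setting these equal: 15p − 6 = −18p + 9 ⇒ 33p = 15 ⇒ p = 5/11, and the value is (15)·(5/11) − 6 = 9/11.
For Firm B: with q = P(Fight), equating High's and Low's payoffs gives 18q − 9 = −15q + 9 ⇒ q = 6/11.

9/11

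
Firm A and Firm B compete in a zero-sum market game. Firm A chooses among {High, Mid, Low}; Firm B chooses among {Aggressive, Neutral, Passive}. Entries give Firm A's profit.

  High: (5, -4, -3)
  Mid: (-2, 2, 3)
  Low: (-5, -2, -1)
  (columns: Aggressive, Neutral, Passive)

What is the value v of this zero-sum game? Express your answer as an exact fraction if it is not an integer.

Row minima: High → -4, Mid → -2, Low → -5; maximin = -2.
Column maxima: Aggressive → 5, Neutral → 2, Passive → 3; minimax = 2.
-2 ≠ 2, so there is no saddle point; optimal play is mixed.
Low is strictly dominated by Mid, so Firm A never plays it.
Passive is strictly dominated by Neutral (it gives Firm A strictly more in every row), so Firm B never plays it.
On the remaining 2×2 (High, Mid vs Aggressive, Neutral):
Let Firm A play High with probability p. Expected payoff against Aggressive: 5p + (-2)(1−p) = 7p − 2; against Neutral: (-4)p + 2(1−p) = −6p + 2.
Setting these equal: 7p − 2 = −6p + 2 ⇒ 13p = 4 ⇒ p = 4/13, and the value is (7)·(4/13) − 2 = 2/13.
For Firm B: with q = P(Aggressive), equating High's and Mid's payoffs gives 9q − 4 = −4q + 2 ⇒ q = 6/13.

2/13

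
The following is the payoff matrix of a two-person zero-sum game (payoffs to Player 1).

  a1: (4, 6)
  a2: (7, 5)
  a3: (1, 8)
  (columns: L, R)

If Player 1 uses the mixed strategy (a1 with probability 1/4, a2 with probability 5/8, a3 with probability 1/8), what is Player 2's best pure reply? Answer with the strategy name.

If Player 2 plays L, Player 1's expected payoff is (1/4)·4 + (5/8)·7 + (1/8)·1 = 11/2.
If Player 2 plays R, Player 1's expected payoff is (1/4)·6 + (5/8)·5 + (1/8)·8 = 45/8.
Player 2 minimizes Player 1's payoff; the smallest is 11/2, so the best response is L.

L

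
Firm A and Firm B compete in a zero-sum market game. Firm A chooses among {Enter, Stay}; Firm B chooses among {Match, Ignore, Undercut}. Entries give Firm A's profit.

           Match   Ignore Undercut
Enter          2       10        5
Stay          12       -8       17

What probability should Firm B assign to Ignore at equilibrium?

5/14

Row minima: Enter → 2, Stay → -8; maximin = 2.
Column maxima: Match → 12, Ignore → 10, Undercut → 17; minimax = 10.
2 ≠ 10, so there is no saddle point; optimal play is mixed.
Undercut is strictly dominated by Match (it gives Firm A strictly more in every row), so Firm B never plays it.
On the remaining 2×2 (Enter, Stay vs Match, Ignore):
Let Firm A play Enter with probability p. Expected payoff against Match: 2p + 12(1−p) = −10p + 12; against Ignore: 10p + (-8)(1−p) = 18p − 8.
Setting these equal: −10p + 12 = 18p − 8 ⇒ −28p = -20 ⇒ p = 5/7, and the value is (-10)·(5/7) + 12 = 34/7.
For Firm B: with q = P(Match), equating Enter's and Stay's payoffs gives −8q + 10 = 20q − 8 ⇒ q = 9/14.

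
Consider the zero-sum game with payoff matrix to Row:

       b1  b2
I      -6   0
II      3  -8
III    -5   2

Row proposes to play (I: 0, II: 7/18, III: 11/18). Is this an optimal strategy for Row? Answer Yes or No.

Against b1 this mix gives (7/18)·3 + (11/18)·(-5) = -17/9.
Against b2 this mix gives (7/18)·(-8) + (11/18)·2 = -17/9.
All of Column's active replies (b1, b2) yield -17/9, and no column does worse for Row. The mix makes Column indifferent and guarantees -17/9, so it is optimal.

Yes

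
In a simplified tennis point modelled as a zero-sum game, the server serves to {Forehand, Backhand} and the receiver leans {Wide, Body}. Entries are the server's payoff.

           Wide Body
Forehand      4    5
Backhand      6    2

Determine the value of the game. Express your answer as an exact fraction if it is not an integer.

Row minima: Forehand → 4, Backhand → 2; maximin = 4.
Column maxima: Wide → 6, Body → 5; minimax = 5.
4 ≠ 5, so there is no saddle point; optimal play is mixed.
Let the server play Forehand with probability p. Expected payoff against Wide: 4p + 6(1−p) = −2p + 6; against Body: 5p + 2(1−p) = 3p + 2.
Setting these equal: −2p + 6 = 3p + 2 ⇒ −5p = -4 ⇒ p = 4/5, and the value is (-2)·(4/5) + 6 = 22/5.
For the receiver: with q = P(Wide), equating Forehand's and Backhand's payoffs gives −q + 5 = 4q + 2 ⇒ q = 3/5.

22/5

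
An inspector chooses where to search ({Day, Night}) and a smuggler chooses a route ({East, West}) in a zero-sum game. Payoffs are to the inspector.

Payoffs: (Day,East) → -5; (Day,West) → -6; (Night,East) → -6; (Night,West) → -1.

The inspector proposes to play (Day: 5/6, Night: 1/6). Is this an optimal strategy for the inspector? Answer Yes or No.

Against East this mix gives (5/6)·(-5) + (1/6)·(-6) = -31/6.
Against West this mix gives (5/6)·(-6) + (1/6)·(-1) = -31/6.
All of the smuggler's active replies (East, West) yield -31/6, and no column does worse for the inspector. The mix makes the smuggler indifferent and guarantees -31/6, so it is optimal.

Yes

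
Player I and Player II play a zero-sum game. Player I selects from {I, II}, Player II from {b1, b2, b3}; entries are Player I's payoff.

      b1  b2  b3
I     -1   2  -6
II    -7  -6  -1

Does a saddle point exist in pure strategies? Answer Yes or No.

No

Row minima: I → -6, II → -7; maximin = -6.
Column maxima: b1 → -1, b2 → 2, b3 → -1; minimax = -1.
-6 ≠ -1, so no pure-strategy equilibrium exists.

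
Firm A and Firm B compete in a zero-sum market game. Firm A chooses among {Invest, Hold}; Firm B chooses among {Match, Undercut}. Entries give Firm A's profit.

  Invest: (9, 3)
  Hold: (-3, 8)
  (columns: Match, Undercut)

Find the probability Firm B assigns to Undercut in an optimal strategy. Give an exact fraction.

12/17

Row minima: Invest → 3, Hold → -3; maximin = 3.
Column maxima: Match → 9, Undercut → 8; minimax = 8.
3 ≠ 8, so there is no saddle point; optimal play is mixed.
Let Firm A play Invest with probability p. Expected payoff against Match: 9p + (-3)(1−p) = 12p − 3; against Undercut: 3p + 8(1−p) = −5p + 8.
Setting these equal: 12p − 3 = −5p + 8 ⇒ 17p = 11 ⇒ p = 11/17, and the value is (12)·(11/17) − 3 = 81/17.
For Firm B: with q = P(Match), equating Invest's and Hold's payoffs gives 6q + 3 = −11q + 8 ⇒ q = 5/17.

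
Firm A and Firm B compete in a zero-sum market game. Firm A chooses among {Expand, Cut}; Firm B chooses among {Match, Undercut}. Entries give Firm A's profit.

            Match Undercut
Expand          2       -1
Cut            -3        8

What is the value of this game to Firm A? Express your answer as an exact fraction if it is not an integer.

Row minima: Expand → -1, Cut → -3; maximin = -1.
Column maxima: Match → 2, Undercut → 8; minimax = 2.
-1 ≠ 2, so there is no saddle point; optimal play is mixed.
Let Firm A play Expand with probability p. Expected payoff against Match: 2p + (-3)(1−p) = 5p − 3; against Undercut: (-1)p + 8(1−p) = −9p + 8.
Setting these equal: 5p − 3 = −9p + 8 ⇒ 14p = 11 ⇒ p = 11/14, and the value is (5)·(11/14) − 3 = 13/14.
For Firm B: with q = P(Match), equating Expand's and Cut's payoffs gives 3q − 1 = −11q + 8 ⇒ q = 9/14.

13/14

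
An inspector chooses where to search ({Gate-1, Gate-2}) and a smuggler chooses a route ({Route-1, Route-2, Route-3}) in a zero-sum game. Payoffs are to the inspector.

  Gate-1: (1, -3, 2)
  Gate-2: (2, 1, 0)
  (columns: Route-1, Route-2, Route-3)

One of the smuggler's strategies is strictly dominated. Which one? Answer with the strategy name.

Route-2 holds the inspector's payoff strictly below Route-1 in every row: -3 < 1, 1 < 2.
So Route-1 is strictly dominated for the smuggler.

Route-1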